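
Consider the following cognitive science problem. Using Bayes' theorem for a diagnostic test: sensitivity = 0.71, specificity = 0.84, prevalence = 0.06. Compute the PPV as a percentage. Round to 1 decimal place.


PPV = (sens * prev) / (sens * prev + (1-spec) * (1-prev))
Numerator = 0.71 * 0.06 = 0.0426
P(positive and no disease) = (1 - spec) * (1 - prev) = (1 - 0.84) * (1 - 0.06) = 0.1504
Denominator = 0.0426 + 0.1504 = 0.193
PPV = 0.0426 / 0.193 = 0.220725
As percentage = 22.1


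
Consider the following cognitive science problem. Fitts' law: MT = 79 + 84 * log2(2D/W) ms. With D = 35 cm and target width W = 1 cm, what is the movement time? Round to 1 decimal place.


MT = 79 + 84 * log2(2*35/1)
2D/W = 70.0
log2(70.0) = 6.1293
MT = 79 + 84 * 6.1293
= 593.9 ms


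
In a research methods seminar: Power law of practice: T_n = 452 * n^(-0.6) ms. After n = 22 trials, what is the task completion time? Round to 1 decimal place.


T_n = 452 * 22^(-0.6)
22^(-0.6) = 0.156512
T_n = 452 * 0.156512
= 70.7 ms


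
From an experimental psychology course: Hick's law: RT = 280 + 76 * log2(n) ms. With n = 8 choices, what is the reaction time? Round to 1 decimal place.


RT = 280 + 76 * log2(8)
log2(8) = 3.0
RT = 280 + 76 * 3.0
= 280 + 228.0
= 508.0 ms


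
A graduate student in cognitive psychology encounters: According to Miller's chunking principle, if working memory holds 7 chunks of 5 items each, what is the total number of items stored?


Total items = chunks * items_per_chunk
= 7 * 5
= 35


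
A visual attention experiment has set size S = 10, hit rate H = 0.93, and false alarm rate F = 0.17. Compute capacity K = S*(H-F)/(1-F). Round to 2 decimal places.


K = S * (H - F) / (1 - F)
H - F = 0.76
1 - F = 0.83
K = 10 * 0.76 / 0.83
= 9.16


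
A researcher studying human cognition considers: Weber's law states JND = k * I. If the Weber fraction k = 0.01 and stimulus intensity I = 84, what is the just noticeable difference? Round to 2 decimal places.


JND = k * I
JND = 0.01 * 84
= 0.84


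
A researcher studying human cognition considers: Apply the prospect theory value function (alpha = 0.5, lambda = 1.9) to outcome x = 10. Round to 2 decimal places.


Since x = 10 >= 0, use v(x) = x^0.5
10^0.5 = 3.1623
v(10) = 3.16


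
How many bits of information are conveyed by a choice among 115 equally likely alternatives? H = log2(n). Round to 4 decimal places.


H = log2(n)
H = log2(115)
= 6.8455


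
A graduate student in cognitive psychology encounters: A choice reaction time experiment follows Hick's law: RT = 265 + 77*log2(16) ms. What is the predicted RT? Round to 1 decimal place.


RT = 265 + 77 * log2(16)
log2(16) = 4.0
RT = 265 + 77 * 4.0
= 265 + 308.0
= 573.0 ms


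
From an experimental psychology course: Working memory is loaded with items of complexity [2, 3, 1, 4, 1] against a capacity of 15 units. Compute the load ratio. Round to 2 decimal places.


Total complexity = 2 + 3 + 1 + 4 + 1 = 11
Load = total / capacity = 11 / 15
= 0.73


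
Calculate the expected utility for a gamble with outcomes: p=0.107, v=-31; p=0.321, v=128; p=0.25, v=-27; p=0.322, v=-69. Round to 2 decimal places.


EU = sum(p_i * v_i)
0.107 * -31 = -3.317
0.321 * 128 = 41.088
0.25 * -27 = -6.75
0.322 * -69 = -22.218
EU = -3.317 + 41.088 + -6.75 + -22.218
= 8.80


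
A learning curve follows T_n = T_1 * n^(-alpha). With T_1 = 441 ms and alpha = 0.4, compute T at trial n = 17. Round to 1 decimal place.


T_n = 441 * 17^(-0.4)
17^(-0.4) = 0.321974
T_n = 441 * 0.321974
= 142.0 ms


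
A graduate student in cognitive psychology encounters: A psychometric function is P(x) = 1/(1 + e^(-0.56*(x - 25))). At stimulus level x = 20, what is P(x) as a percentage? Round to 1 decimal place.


P(x) = 1/(1 + e^(-0.56*(20 - 25)))
Exponent = -0.56 * -5 = 2.8
e^(2.8) = 16.444647
P = 1/(1 + 16.444647) = 0.057324
Percentage = 5.7


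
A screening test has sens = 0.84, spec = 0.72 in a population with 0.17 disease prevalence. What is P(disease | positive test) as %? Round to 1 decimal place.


PPV = (sens * prev) / (sens * prev + (1-spec) * (1-prev))
Numerator = 0.84 * 0.17 = 0.1428
P(positive and no disease) = (1 - spec) * (1 - prev) = (1 - 0.72) * (1 - 0.17) = 0.2324
Denominator = 0.1428 + 0.2324 = 0.3752
PPV = 0.1428 / 0.3752 = 0.380597
As percentage = 38.1


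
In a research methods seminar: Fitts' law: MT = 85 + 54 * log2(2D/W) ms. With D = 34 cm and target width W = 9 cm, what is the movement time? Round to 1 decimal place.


MT = 85 + 54 * log2(2*34/9)
2D/W = 7.555556
log2(7.555556) = 2.9175
MT = 85 + 54 * 2.9175
= 242.5 ms


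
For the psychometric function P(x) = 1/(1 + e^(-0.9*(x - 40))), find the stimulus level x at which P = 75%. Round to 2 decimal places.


At P = 0.75: 0.75 = 1/(1 + e^(-k*(x-x0)))
Solving: e^(-k*(x-x0)) = 1/3
x = x0 + ln(3)/k
ln(3) = 1.0986
x = 40 + 1.0986/0.9
= 40 + 1.2207
= 41.22


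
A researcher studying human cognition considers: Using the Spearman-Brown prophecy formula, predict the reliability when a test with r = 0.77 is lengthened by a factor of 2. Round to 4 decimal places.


r_new = n*r / (1 + (n-1)*r)
Numerator = 2 * 0.77 = 1.54
Denominator = 1 + 1 * 0.77 = 1.77
r_new = 1.54 / 1.77
= 0.8701


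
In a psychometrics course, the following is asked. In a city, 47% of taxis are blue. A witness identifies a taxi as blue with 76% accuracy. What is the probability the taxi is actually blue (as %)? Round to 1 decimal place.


P(blue | says blue) = P(says blue | blue)*P(blue) / [P(says blue | blue)*P(blue) + P(says blue | not blue)*P(not blue)]
Numerator = 0.76 * 0.47 = 0.3572
False identification = 0.24 * 0.53 = 0.1272
P = 0.3572 / (0.3572 + 0.1272)
= 0.3572 / 0.4844
As percentage = 73.7


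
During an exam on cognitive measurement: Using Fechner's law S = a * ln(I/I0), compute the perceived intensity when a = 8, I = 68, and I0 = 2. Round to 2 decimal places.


S = 8 * ln(68/2)
I/I0 = 34.0
ln(34.0) = 3.5264
S = 8 * 3.5264
= 28.21


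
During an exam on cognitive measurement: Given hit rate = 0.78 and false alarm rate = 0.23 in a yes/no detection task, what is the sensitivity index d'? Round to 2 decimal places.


d' = z(HR) - z(FAR)
z(0.78) = 0.7722
z(0.23) = -0.7388
d' = 0.7722 - -0.7388
= 1.51


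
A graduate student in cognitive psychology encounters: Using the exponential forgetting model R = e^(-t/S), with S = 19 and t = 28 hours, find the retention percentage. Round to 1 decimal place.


R = e^(-t/S)
-t/S = -28/19 = -1.473684
R = e^(-1.473684) = 0.22908
Percentage = 0.22908 * 100
= 22.9


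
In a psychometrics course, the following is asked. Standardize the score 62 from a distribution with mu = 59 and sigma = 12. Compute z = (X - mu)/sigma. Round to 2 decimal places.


z = (X - mu) / sigma
= (62 - 59) / 12
= 3 / 12
= 0.25


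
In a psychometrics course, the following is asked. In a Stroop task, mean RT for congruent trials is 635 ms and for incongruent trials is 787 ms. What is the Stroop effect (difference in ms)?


Stroop effect = RT(incongruent) - RT(congruent)
= 787 - 635
= 152 ms


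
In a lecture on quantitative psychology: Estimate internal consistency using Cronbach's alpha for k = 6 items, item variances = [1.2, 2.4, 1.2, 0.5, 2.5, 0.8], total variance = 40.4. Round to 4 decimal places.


alpha = (k/(k-1)) * (1 - sum(s_i^2)/s_total^2)
sum(item variances) = 8.6
k/(k-1) = 6/5 = 1.2
1 - 8.6/40.4 = 1 - 0.212871 = 0.787129
alpha = 1.2 * 0.787129
= 0.9446


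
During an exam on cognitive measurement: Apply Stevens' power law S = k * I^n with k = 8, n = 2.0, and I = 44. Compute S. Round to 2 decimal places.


S = 8 * 44^2.0
44^2.0 = 1936.0
S = 8 * 1936.0
= 15488.00


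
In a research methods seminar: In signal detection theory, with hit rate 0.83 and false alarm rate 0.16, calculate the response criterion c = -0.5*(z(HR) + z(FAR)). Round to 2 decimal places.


c = -0.5 * (z(HR) + z(FAR))
z(0.83) = 0.9542
z(0.16) = -0.9945
c = -0.5 * (0.9542 + -0.9945)
= -0.5 * -0.0403
= 0.02


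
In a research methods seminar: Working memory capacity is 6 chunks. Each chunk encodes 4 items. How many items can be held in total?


Total items = chunks * items_per_chunk
= 6 * 4
= 24


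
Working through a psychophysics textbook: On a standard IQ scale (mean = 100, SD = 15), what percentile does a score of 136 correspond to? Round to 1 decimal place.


z = (IQ - mean) / SD
z = (136 - 100) / 15 = 2.4
Percentile = Phi(2.4) * 100
Phi(2.4) = 0.991802
= 99.2


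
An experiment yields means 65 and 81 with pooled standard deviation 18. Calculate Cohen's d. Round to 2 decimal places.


Cohen's d = (M1 - M2) / S_pooled
= (65 - 81) / 18
= -16 / 18
= -0.89


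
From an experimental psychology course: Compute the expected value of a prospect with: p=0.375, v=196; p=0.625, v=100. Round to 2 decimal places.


EU = sum(p_i * v_i)
0.375 * 196 = 73.5
0.625 * 100 = 62.5
EU = 73.5 + 62.5
= 136.00


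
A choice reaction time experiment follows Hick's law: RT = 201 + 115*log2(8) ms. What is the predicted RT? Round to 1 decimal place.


RT = 201 + 115 * log2(8)
log2(8) = 3.0
RT = 201 + 115 * 3.0
= 201 + 345.0
= 546.0 ms


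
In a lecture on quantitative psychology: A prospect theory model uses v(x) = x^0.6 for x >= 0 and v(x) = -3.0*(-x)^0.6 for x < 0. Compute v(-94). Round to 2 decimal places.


Since x = -94 < 0, use v(x) = -lambda*(-x)^alpha
(-x) = 94
94^0.6 = 15.2713
v(-94) = -3.0 * 15.2713
= -45.81


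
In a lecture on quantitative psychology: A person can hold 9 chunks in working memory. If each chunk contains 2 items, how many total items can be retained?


Total items = chunks * items_per_chunk
= 9 * 2
= 18


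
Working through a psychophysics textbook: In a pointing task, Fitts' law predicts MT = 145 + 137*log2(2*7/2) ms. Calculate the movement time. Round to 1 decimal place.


MT = 145 + 137 * log2(2*7/2)
2D/W = 7.0
log2(7.0) = 2.8074
MT = 145 + 137 * 2.8074
= 529.6 ms


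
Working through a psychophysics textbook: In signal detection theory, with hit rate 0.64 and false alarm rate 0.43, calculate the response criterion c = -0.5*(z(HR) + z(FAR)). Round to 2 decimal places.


c = -0.5 * (z(HR) + z(FAR))
z(0.64) = 0.3585
z(0.43) = -0.1764
c = -0.5 * (0.3585 + -0.1764)
= -0.5 * 0.1821
= -0.09


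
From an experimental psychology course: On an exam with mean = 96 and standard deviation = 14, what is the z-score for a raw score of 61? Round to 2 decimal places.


z = (X - mu) / sigma
= (61 - 96) / 14
= -35 / 14
= -2.50


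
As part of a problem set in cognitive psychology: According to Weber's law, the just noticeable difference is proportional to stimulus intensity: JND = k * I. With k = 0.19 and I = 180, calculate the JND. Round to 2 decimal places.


JND = k * I
JND = 0.19 * 180
= 34.20


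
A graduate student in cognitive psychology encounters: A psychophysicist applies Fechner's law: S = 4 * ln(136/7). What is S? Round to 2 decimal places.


S = 4 * ln(136/7)
I/I0 = 19.428571
ln(19.428571) = 2.9667
S = 4 * 2.9667
= 11.87


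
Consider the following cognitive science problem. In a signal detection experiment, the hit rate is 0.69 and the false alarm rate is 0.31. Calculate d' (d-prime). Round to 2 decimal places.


d' = z(HR) - z(FAR)
z(0.69) = 0.4959
z(0.31) = -0.4959
d' = 0.4959 - -0.4959
= 0.99


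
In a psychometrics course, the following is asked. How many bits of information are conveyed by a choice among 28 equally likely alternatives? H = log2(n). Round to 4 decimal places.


H = log2(n)
H = log2(28)
= 4.8074


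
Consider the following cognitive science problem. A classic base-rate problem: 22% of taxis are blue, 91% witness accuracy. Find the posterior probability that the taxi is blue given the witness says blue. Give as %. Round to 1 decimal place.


P(blue | says blue) = P(says blue | blue)*P(blue) / [P(says blue | blue)*P(blue) + P(says blue | not blue)*P(not blue)]
Numerator = 0.91 * 0.22 = 0.2002
False identification = 0.09 * 0.78 = 0.0702
P = 0.2002 / (0.2002 + 0.0702)
= 0.2002 / 0.2704
As percentage = 74.0


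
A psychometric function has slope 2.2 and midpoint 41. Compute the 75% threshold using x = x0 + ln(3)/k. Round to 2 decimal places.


At P = 0.75: 0.75 = 1/(1 + e^(-k*(x-x0)))
Solving: e^(-k*(x-x0)) = 1/3
x = x0 + ln(3)/k
ln(3) = 1.0986
x = 41 + 1.0986/2.2
= 41 + 0.4994
= 41.50


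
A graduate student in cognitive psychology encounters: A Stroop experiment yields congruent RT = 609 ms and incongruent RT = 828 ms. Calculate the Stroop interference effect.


Stroop effect = RT(incongruent) - RT(congruent)
= 828 - 609
= 219 ms


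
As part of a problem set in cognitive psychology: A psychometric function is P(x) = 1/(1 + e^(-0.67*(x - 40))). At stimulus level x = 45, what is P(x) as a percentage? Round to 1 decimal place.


P(x) = 1/(1 + e^(-0.67*(45 - 40)))
Exponent = -0.67 * 5 = -3.35
e^(-3.35) = 0.035084
P = 1/(1 + 0.035084) = 0.966105
Percentage = 96.6


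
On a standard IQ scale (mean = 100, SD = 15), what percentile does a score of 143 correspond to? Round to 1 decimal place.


z = (IQ - mean) / SD
z = (143 - 100) / 15 = 2.8667
Percentile = Phi(2.8667) * 100
Phi(2.8667) = 0.997926
= 99.8


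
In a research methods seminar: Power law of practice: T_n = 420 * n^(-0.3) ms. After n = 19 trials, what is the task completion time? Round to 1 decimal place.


T_n = 420 * 19^(-0.3)
19^(-0.3) = 0.413403
T_n = 420 * 0.413403
= 173.6 ms


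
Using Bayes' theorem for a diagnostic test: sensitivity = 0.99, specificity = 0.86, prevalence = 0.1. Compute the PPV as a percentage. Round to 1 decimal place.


PPV = (sens * prev) / (sens * prev + (1-spec) * (1-prev))
Numerator = 0.99 * 0.1 = 0.099
P(positive and no disease) = (1 - spec) * (1 - prev) = (1 - 0.86) * (1 - 0.1) = 0.126
Denominator = 0.099 + 0.126 = 0.225
PPV = 0.099 / 0.225 = 0.44
As percentage = 44.0


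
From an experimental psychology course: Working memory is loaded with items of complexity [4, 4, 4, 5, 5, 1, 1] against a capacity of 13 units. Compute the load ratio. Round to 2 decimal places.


Total complexity = 4 + 4 + 4 + 5 + 5 + 1 + 1 = 24
Load = total / capacity = 24 / 13
= 1.85


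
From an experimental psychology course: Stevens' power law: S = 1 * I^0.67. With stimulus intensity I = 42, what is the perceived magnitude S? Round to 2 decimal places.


S = 1 * 42^0.67
42^0.67 = 12.2342
S = 1 * 12.2342
= 12.23


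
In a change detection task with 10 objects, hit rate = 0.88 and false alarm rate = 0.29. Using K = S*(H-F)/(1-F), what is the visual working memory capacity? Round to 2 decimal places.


K = S * (H - F) / (1 - F)
H - F = 0.59
1 - F = 0.71
K = 10 * 0.59 / 0.71
= 8.31


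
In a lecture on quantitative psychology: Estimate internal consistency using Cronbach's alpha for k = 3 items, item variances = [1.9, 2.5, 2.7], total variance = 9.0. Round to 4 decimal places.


alpha = (k/(k-1)) * (1 - sum(s_i^2)/s_total^2)
sum(item variances) = 7.1
k/(k-1) = 3/2 = 1.5
1 - 7.1/9.0 = 1 - 0.788889 = 0.211111
alpha = 1.5 * 0.211111
= 0.3167


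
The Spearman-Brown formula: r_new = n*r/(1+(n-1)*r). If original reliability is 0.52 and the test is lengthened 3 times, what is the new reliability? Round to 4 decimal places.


r_new = n*r / (1 + (n-1)*r)
Numerator = 3 * 0.52 = 1.56
Denominator = 1 + 2 * 0.52 = 2.04
r_new = 1.56 / 2.04
= 0.7647


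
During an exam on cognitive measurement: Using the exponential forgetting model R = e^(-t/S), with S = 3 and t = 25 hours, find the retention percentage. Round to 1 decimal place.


R = e^(-t/S)
-t/S = -25/3 = -8.333333
R = e^(-8.333333) = 0.00024
Percentage = 0.00024 * 100
= 0.0


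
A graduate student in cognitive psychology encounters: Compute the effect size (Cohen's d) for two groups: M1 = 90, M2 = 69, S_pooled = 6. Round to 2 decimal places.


Cohen's d = (M1 - M2) / S_pooled
= (90 - 69) / 6
= 21 / 6
= 3.50


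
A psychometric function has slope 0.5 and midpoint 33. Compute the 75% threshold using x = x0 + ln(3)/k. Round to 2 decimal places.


At P = 0.75: 0.75 = 1/(1 + e^(-k*(x-x0)))
Solving: e^(-k*(x-x0)) = 1/3
x = x0 + ln(3)/k
ln(3) = 1.0986
x = 33 + 1.0986/0.5
= 33 + 2.1972
= 35.20


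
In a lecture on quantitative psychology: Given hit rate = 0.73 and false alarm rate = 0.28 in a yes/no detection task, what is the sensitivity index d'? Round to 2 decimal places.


d' = z(HR) - z(FAR)
z(0.73) = 0.6128
z(0.28) = -0.5828
d' = 0.6128 - -0.5828
= 1.20


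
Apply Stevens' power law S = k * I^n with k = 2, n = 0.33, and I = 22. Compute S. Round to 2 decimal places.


S = 2 * 22^0.33
22^0.33 = 2.7733
S = 2 * 2.7733
= 5.55


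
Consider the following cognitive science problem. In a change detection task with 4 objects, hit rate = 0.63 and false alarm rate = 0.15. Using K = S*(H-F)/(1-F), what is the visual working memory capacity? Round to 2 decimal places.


K = S * (H - F) / (1 - F)
H - F = 0.48
1 - F = 0.85
K = 4 * 0.48 / 0.85
= 2.26


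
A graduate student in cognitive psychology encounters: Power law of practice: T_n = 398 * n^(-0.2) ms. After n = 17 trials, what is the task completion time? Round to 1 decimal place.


T_n = 398 * 17^(-0.2)
17^(-0.2) = 0.567427
T_n = 398 * 0.567427
= 225.8 ms


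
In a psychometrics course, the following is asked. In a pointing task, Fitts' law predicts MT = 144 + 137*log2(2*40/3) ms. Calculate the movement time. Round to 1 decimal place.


MT = 144 + 137 * log2(2*40/3)
2D/W = 26.666667
log2(26.666667) = 4.737
MT = 144 + 137 * 4.737
= 793.0 ms


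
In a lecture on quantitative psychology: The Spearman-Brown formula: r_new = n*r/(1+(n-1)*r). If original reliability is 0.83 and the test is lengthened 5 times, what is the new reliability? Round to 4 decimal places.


r_new = n*r / (1 + (n-1)*r)
Numerator = 5 * 0.83 = 4.15
Denominator = 1 + 4 * 0.83 = 4.32
r_new = 4.15 / 4.32
= 0.9606


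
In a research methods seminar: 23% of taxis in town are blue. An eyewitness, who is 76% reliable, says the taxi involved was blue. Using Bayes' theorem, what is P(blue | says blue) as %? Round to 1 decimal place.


P(blue | says blue) = P(says blue | blue)*P(blue) / [P(says blue | blue)*P(blue) + P(says blue | not blue)*P(not blue)]
Numerator = 0.76 * 0.23 = 0.1748
False identification = 0.24 * 0.77 = 0.1848
P = 0.1748 / (0.1748 + 0.1848)
= 0.1748 / 0.3596
As percentage = 48.6


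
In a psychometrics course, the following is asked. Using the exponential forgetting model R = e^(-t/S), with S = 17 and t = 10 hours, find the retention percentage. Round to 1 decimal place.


R = e^(-t/S)
-t/S = -10/17 = -0.588235
R = e^(-0.588235) = 0.555307
Percentage = 0.555307 * 100
= 55.5


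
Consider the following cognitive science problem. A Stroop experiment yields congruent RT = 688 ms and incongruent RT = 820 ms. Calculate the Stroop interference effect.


Stroop effect = RT(incongruent) - RT(congruent)
= 820 - 688
= 132 ms


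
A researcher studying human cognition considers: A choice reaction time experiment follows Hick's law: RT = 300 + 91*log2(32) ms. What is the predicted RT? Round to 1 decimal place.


RT = 300 + 91 * log2(32)
log2(32) = 5.0
RT = 300 + 91 * 5.0
= 300 + 455.0
= 755.0 ms


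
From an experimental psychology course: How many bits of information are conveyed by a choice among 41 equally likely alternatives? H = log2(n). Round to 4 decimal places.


H = log2(n)
H = log2(41)
= 5.3576


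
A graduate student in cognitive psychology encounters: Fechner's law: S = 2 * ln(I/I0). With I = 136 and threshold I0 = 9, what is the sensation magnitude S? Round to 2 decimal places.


S = 2 * ln(136/9)
I/I0 = 15.111111
ln(15.111111) = 2.7154
S = 2 * 2.7154
= 5.43


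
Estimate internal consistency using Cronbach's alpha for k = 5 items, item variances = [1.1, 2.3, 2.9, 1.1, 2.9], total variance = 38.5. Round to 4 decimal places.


alpha = (k/(k-1)) * (1 - sum(s_i^2)/s_total^2)
sum(item variances) = 10.3
k/(k-1) = 5/4 = 1.25
1 - 10.3/38.5 = 1 - 0.267532 = 0.732468
alpha = 1.25 * 0.732468
= 0.9156


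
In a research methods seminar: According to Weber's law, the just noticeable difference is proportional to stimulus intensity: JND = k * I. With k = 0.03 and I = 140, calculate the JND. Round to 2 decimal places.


JND = k * I
JND = 0.03 * 140
= 4.20


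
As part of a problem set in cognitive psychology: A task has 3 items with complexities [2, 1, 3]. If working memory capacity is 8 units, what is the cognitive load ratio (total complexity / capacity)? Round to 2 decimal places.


Total complexity = 2 + 1 + 3 = 6
Load = total / capacity = 6 / 8
= 0.75


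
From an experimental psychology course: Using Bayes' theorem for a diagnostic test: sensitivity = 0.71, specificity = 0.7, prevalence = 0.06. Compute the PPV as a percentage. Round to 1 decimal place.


PPV = (sens * prev) / (sens * prev + (1-spec) * (1-prev))
Numerator = 0.71 * 0.06 = 0.0426
P(positive and no disease) = (1 - spec) * (1 - prev) = (1 - 0.7) * (1 - 0.06) = 0.282
Denominator = 0.0426 + 0.282 = 0.3246
PPV = 0.0426 / 0.3246 = 0.131238
As percentage = 13.1


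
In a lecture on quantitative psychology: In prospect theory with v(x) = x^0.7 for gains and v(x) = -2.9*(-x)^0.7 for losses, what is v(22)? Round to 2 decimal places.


Since x = 22 >= 0, use v(x) = x^0.7
22^0.7 = 8.7035
v(22) = 8.70


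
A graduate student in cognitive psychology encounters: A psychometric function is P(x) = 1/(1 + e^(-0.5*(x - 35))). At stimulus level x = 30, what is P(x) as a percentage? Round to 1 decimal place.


P(x) = 1/(1 + e^(-0.5*(30 - 35)))
Exponent = -0.5 * -5 = 2.5
e^(2.5) = 12.182494
P = 1/(1 + 12.182494) = 0.075858
Percentage = 7.6


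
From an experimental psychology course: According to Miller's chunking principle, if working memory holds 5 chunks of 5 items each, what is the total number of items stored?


Total items = chunks * items_per_chunk
= 5 * 5
= 25


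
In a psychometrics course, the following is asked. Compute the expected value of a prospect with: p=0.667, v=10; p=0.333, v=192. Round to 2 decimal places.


EU = sum(p_i * v_i)
0.667 * 10 = 6.67
0.333 * 192 = 63.936
EU = 6.67 + 63.936
= 70.61


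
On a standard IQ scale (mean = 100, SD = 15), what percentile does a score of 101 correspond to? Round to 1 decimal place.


z = (IQ - mean) / SD
z = (101 - 100) / 15 = 0.0667
Percentile = Phi(0.0667) * 100
Phi(0.0667) = 0.52659
= 52.7


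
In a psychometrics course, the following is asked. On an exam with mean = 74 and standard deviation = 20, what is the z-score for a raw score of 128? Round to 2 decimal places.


z = (X - mu) / sigma
= (128 - 74) / 20
= 54 / 20
= 2.70


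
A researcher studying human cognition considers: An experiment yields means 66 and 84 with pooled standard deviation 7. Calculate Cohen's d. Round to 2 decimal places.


Cohen's d = (M1 - M2) / S_pooled
= (66 - 84) / 7
= -18 / 7
= -2.57


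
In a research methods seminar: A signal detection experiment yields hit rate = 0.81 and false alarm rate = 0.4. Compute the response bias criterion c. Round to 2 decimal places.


c = -0.5 * (z(HR) + z(FAR))
z(0.81) = 0.8779
z(0.4) = -0.2533
c = -0.5 * (0.8779 + -0.2533)
= -0.5 * 0.6246
= -0.31


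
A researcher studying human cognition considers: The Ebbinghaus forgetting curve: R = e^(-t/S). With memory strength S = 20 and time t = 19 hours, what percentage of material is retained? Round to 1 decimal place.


R = e^(-t/S)
-t/S = -19/20 = -0.95
R = e^(-0.95) = 0.386741
Percentage = 0.386741 * 100
= 38.7


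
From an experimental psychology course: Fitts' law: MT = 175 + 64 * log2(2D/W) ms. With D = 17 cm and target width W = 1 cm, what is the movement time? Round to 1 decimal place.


MT = 175 + 64 * log2(2*17/1)
2D/W = 34.0
log2(34.0) = 5.0875
MT = 175 + 64 * 5.0875
= 500.6 ms


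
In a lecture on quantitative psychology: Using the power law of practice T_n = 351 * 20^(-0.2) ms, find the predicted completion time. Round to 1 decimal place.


T_n = 351 * 20^(-0.2)
20^(-0.2) = 0.54928
T_n = 351 * 0.54928
= 192.8 ms


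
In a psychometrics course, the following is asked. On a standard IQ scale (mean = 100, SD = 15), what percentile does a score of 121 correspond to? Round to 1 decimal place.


z = (IQ - mean) / SD
z = (121 - 100) / 15 = 1.4
Percentile = Phi(1.4) * 100
Phi(1.4) = 0.919243
= 91.9


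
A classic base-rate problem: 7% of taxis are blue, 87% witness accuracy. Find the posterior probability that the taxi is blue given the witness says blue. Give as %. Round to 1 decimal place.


P(blue | says blue) = P(says blue | blue)*P(blue) / [P(says blue | blue)*P(blue) + P(says blue | not blue)*P(not blue)]
Numerator = 0.87 * 0.07 = 0.0609
False identification = 0.13 * 0.93 = 0.1209
P = 0.0609 / (0.0609 + 0.1209)
= 0.0609 / 0.1818
As percentage = 33.5


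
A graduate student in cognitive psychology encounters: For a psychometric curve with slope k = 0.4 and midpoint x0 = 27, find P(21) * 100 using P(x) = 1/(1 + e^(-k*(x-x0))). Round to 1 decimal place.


P(x) = 1/(1 + e^(-0.4*(21 - 27)))
Exponent = -0.4 * -6 = 2.4
e^(2.4) = 11.023176
P = 1/(1 + 11.023176) = 0.083173
Percentage = 8.3


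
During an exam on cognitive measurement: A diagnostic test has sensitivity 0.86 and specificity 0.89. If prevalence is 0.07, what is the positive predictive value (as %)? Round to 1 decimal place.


PPV = (sens * prev) / (sens * prev + (1-spec) * (1-prev))
Numerator = 0.86 * 0.07 = 0.0602
P(positive and no disease) = (1 - spec) * (1 - prev) = (1 - 0.89) * (1 - 0.07) = 0.1023
Denominator = 0.0602 + 0.1023 = 0.1625
PPV = 0.0602 / 0.1625 = 0.370462
As percentage = 37.0


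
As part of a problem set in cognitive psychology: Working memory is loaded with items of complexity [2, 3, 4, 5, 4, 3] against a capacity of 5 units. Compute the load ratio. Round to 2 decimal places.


Total complexity = 2 + 3 + 4 + 5 + 4 + 3 = 21
Load = total / capacity = 21 / 5
= 4.20


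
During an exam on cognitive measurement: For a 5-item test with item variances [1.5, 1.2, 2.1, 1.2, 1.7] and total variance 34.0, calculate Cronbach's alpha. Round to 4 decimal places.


alpha = (k/(k-1)) * (1 - sum(s_i^2)/s_total^2)
sum(item variances) = 7.7
k/(k-1) = 5/4 = 1.25
1 - 7.7/34.0 = 1 - 0.226471 = 0.773529
alpha = 1.25 * 0.773529
= 0.9669


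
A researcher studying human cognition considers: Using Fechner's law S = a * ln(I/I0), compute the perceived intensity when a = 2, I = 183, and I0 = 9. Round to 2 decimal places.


S = 2 * ln(183/9)
I/I0 = 20.333333
ln(20.333333) = 3.0123
S = 2 * 3.0123
= 6.02


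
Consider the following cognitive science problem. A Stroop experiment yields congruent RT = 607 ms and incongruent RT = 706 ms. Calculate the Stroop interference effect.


Stroop effect = RT(incongruent) - RT(congruent)
= 706 - 607
= 99 ms


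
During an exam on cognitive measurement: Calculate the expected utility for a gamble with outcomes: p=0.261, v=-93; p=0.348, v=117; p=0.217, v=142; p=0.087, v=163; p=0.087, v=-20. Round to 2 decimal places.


EU = sum(p_i * v_i)
0.261 * -93 = -24.273
0.348 * 117 = 40.716
0.217 * 142 = 30.814
0.087 * 163 = 14.181
0.087 * -20 = -1.74
EU = -24.273 + 40.716 + 30.814 + 14.181 + -1.74
= 59.70


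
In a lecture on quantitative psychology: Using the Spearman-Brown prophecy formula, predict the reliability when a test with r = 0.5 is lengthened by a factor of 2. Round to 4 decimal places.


r_new = n*r / (1 + (n-1)*r)
Numerator = 2 * 0.5 = 1.0
Denominator = 1 + 1 * 0.5 = 1.5
r_new = 1.0 / 1.5
= 0.6667


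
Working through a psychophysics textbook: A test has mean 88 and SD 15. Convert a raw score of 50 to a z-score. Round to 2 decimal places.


z = (X - mu) / sigma
= (50 - 88) / 15
= -38 / 15
= -2.53


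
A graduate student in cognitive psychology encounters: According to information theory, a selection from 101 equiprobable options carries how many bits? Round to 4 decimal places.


H = log2(n)
H = log2(101)
= 6.6582


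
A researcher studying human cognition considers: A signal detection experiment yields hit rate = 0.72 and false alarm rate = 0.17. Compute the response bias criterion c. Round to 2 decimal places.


c = -0.5 * (z(HR) + z(FAR))
z(0.72) = 0.5828
z(0.17) = -0.9542
c = -0.5 * (0.5828 + -0.9542)
= -0.5 * -0.3714
= 0.19


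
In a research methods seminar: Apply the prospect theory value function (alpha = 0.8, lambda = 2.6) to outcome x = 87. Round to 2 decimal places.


Since x = 87 >= 0, use v(x) = x^0.8
87^0.8 = 35.6136
v(87) = 35.61


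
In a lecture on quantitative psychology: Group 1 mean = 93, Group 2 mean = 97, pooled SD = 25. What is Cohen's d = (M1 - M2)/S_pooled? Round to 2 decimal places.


Cohen's d = (M1 - M2) / S_pooled
= (93 - 97) / 25
= -4 / 25
= -0.16


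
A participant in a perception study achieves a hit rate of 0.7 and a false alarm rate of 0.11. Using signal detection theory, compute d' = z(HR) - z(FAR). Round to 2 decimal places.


d' = z(HR) - z(FAR)
z(0.7) = 0.5244
z(0.11) = -1.2265
d' = 0.5244 - -1.2265
= 1.75


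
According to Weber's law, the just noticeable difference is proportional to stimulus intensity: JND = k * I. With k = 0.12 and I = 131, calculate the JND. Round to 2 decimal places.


JND = k * I
JND = 0.12 * 131
= 15.72


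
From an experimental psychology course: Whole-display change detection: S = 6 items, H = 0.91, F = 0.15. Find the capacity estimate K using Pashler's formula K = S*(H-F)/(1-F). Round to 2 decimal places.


K = S * (H - F) / (1 - F)
H - F = 0.76
1 - F = 0.85
K = 6 * 0.76 / 0.85
= 5.36


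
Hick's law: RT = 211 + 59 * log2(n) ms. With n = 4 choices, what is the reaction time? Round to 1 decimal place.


RT = 211 + 59 * log2(4)
log2(4) = 2.0
RT = 211 + 59 * 2.0
= 211 + 118.0
= 329.0 ms


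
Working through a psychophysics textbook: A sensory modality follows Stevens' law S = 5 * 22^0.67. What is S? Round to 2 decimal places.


S = 5 * 22^0.67
22^0.67 = 7.9327
S = 5 * 7.9327
= 39.66


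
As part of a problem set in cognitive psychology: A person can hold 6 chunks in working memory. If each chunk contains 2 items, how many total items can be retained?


Total items = chunks * items_per_chunk
= 6 * 2
= 12


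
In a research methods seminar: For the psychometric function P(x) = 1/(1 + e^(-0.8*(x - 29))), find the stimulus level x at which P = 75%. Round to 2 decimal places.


At P = 0.75: 0.75 = 1/(1 + e^(-k*(x-x0)))
Solving: e^(-k*(x-x0)) = 1/3
x = x0 + ln(3)/k
ln(3) = 1.0986
x = 29 + 1.0986/0.8
= 29 + 1.3732
= 30.37


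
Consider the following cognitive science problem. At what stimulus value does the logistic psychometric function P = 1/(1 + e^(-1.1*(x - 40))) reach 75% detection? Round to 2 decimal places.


At P = 0.75: 0.75 = 1/(1 + e^(-k*(x-x0)))
Solving: e^(-k*(x-x0)) = 1/3
x = x0 + ln(3)/k
ln(3) = 1.0986
x = 40 + 1.0986/1.1
= 40 + 0.9987
= 41.00


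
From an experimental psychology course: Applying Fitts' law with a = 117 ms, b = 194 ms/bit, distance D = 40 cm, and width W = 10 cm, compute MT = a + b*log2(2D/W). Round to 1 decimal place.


MT = 117 + 194 * log2(2*40/10)
2D/W = 8.0
log2(8.0) = 3.0
MT = 117 + 194 * 3.0
= 699.0 ms


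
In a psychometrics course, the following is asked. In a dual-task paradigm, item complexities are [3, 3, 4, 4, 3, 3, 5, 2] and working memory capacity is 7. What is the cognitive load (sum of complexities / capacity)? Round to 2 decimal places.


Total complexity = 3 + 3 + 4 + 4 + 3 + 3 + 5 + 2 = 27
Load = total / capacity = 27 / 7
= 3.86


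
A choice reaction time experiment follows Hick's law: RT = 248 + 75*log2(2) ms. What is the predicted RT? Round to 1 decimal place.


RT = 248 + 75 * log2(2)
log2(2) = 1.0
RT = 248 + 75 * 1.0
= 248 + 75.0
= 323.0 ms


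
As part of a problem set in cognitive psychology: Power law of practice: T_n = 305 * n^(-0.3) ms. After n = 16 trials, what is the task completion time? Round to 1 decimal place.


T_n = 305 * 16^(-0.3)
16^(-0.3) = 0.435275
T_n = 305 * 0.435275
= 132.8 ms


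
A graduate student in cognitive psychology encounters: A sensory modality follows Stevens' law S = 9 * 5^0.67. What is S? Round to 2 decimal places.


S = 9 * 5^0.67
5^0.67 = 2.9397
S = 9 * 2.9397
= 26.46


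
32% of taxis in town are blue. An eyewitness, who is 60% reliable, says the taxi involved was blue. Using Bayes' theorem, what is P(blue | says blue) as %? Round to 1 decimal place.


P(blue | says blue) = P(says blue | blue)*P(blue) / [P(says blue | blue)*P(blue) + P(says blue | not blue)*P(not blue)]
Numerator = 0.6 * 0.32 = 0.192
False identification = 0.4 * 0.68 = 0.272
P = 0.192 / (0.192 + 0.272)
= 0.192 / 0.464
As percentage = 41.4


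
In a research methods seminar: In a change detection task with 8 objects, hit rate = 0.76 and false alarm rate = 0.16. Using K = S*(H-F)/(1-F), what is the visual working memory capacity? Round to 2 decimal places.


K = S * (H - F) / (1 - F)
H - F = 0.6
1 - F = 0.84
K = 8 * 0.6 / 0.84
= 5.71


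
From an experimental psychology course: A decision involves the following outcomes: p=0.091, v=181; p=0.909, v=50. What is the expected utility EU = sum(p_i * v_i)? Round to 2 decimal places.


EU = sum(p_i * v_i)
0.091 * 181 = 16.471
0.909 * 50 = 45.45
EU = 16.471 + 45.45
= 61.92


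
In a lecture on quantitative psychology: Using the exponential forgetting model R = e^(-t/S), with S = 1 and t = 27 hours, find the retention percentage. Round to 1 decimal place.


R = e^(-t/S)
-t/S = -27/1 = -27.0
R = e^(-27.0) = 0.0
Percentage = 0.0 * 100
= 0.0


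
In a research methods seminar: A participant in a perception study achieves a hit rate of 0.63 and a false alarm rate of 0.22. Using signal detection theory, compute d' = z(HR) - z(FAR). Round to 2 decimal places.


d' = z(HR) - z(FAR)
z(0.63) = 0.3319
z(0.22) = -0.7722
d' = 0.3319 - -0.7722
= 1.10


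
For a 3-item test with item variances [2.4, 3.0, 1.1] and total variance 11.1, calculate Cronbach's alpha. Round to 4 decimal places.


alpha = (k/(k-1)) * (1 - sum(s_i^2)/s_total^2)
sum(item variances) = 6.5
k/(k-1) = 3/2 = 1.5
1 - 6.5/11.1 = 1 - 0.585586 = 0.414414
alpha = 1.5 * 0.414414
= 0.6216


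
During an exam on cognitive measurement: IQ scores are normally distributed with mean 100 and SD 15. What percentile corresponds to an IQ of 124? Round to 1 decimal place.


z = (IQ - mean) / SD
z = (124 - 100) / 15 = 1.6
Percentile = Phi(1.6) * 100
Phi(1.6) = 0.945201
= 94.5


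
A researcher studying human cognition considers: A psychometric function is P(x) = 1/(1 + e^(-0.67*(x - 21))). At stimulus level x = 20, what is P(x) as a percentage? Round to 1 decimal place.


P(x) = 1/(1 + e^(-0.67*(20 - 21)))
Exponent = -0.67 * -1 = 0.67
e^(0.67) = 1.954237
P = 1/(1 + 1.954237) = 0.338497
Percentage = 33.8


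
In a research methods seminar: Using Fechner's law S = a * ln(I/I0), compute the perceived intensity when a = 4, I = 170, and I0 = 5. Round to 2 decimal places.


S = 4 * ln(170/5)
I/I0 = 34.0
ln(34.0) = 3.5264
S = 4 * 3.5264
= 14.11


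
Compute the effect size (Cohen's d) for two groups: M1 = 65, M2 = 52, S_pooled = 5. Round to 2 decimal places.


Cohen's d = (M1 - M2) / S_pooled
= (65 - 52) / 5
= 13 / 5
= 2.60


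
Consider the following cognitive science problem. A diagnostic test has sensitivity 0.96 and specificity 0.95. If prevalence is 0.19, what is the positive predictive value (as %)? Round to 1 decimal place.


PPV = (sens * prev) / (sens * prev + (1-spec) * (1-prev))
Numerator = 0.96 * 0.19 = 0.1824
P(positive and no disease) = (1 - spec) * (1 - prev) = (1 - 0.95) * (1 - 0.19) = 0.0405
Denominator = 0.1824 + 0.0405 = 0.2229
PPV = 0.1824 / 0.2229 = 0.818304
As percentage = 81.8


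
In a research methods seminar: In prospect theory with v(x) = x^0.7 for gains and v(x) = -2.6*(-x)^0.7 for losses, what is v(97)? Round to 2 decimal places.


Since x = 97 >= 0, use v(x) = x^0.7
97^0.7 = 24.589
v(97) = 24.59


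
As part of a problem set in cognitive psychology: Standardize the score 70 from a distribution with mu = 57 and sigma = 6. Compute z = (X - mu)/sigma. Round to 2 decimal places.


z = (X - mu) / sigma
= (70 - 57) / 6
= 13 / 6
= 2.17


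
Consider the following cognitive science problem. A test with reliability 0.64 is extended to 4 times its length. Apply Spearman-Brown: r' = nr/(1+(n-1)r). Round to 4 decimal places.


r_new = n*r / (1 + (n-1)*r)
Numerator = 4 * 0.64 = 2.56
Denominator = 1 + 3 * 0.64 = 2.92
r_new = 2.56 / 2.92
= 0.8767


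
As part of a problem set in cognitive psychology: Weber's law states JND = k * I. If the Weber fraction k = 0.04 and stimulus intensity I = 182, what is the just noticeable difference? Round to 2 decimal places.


JND = k * I
JND = 0.04 * 182
= 7.28


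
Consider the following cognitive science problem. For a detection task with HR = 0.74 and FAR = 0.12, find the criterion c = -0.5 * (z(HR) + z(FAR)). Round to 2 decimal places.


c = -0.5 * (z(HR) + z(FAR))
z(0.74) = 0.6433
z(0.12) = -1.175
c = -0.5 * (0.6433 + -1.175)
= -0.5 * -0.5317
= 0.27


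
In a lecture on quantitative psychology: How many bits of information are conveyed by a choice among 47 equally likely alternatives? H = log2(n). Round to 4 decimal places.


H = log2(n)
H = log2(47)
= 5.5546


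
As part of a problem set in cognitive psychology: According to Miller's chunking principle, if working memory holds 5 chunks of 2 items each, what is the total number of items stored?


Total items = chunks * items_per_chunk
= 5 * 2
= 10


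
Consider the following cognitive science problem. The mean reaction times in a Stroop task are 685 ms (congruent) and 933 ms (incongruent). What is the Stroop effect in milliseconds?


Stroop effect = RT(incongruent) - RT(congruent)
= 933 - 685
= 248 ms


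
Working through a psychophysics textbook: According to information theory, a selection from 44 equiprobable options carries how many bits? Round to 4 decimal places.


H = log2(n)
H = log2(44)
= 5.4594


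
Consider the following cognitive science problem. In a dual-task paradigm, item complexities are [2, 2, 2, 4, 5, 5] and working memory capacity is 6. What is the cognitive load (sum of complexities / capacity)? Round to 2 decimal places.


Total complexity = 2 + 2 + 2 + 4 + 5 + 5 = 20
Load = total / capacity = 20 / 6
= 3.33


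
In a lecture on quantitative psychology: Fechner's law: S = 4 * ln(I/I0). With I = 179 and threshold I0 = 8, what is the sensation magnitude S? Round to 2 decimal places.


S = 4 * ln(179/8)
I/I0 = 22.375
ln(22.375) = 3.1079
S = 4 * 3.1079
= 12.43


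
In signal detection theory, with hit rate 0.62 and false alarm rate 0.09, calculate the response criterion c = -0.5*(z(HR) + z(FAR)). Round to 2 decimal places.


c = -0.5 * (z(HR) + z(FAR))
z(0.62) = 0.3055
z(0.09) = -1.3408
c = -0.5 * (0.3055 + -1.3408)
= -0.5 * -1.0353
= 0.52


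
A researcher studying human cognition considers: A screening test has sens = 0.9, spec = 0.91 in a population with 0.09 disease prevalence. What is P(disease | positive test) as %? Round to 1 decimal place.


PPV = (sens * prev) / (sens * prev + (1-spec) * (1-prev))
Numerator = 0.9 * 0.09 = 0.081
P(positive and no disease) = (1 - spec) * (1 - prev) = (1 - 0.91) * (1 - 0.09) = 0.0819
Denominator = 0.081 + 0.0819 = 0.1629
PPV = 0.081 / 0.1629 = 0.497238
As percentage = 49.7


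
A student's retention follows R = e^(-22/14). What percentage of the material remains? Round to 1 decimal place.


R = e^(-t/S)
-t/S = -22/14 = -1.571429
R = e^(-1.571429) = 0.207748
Percentage = 0.207748 * 100
= 20.8


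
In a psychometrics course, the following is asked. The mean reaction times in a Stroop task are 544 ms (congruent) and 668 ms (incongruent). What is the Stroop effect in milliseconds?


Stroop effect = RT(incongruent) - RT(congruent)
= 668 - 544
= 124 ms
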